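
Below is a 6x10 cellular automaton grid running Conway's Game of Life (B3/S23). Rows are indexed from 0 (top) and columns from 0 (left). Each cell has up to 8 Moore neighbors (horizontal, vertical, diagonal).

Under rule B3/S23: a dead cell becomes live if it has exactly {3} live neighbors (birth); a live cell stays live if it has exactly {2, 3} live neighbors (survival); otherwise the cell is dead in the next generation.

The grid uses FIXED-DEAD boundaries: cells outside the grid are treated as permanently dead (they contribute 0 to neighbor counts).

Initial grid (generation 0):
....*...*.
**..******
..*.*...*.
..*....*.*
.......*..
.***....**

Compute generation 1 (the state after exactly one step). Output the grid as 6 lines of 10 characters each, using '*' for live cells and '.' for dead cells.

Simulating step by step:
Generation 0 (given above): 22 live cells
Generation 1: 18 live cells
(generation 1 grid is the final answer)

Answer: ....*.*.**
.*..*.*..*
..*.*.....
...*...*..
.*.*...*.*
..*.....*.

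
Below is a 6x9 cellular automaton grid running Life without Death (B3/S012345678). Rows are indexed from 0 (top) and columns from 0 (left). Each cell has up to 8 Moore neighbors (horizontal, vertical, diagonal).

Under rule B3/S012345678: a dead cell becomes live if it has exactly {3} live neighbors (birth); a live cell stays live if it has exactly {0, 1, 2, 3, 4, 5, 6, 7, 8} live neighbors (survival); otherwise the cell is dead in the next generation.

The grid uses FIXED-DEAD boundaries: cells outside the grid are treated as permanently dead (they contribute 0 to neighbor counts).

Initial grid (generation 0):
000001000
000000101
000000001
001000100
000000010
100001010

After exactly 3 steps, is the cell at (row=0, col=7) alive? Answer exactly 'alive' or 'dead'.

Answer: alive

Derivation:
Simulating step by step:
Generation 0 (given above): 10 live cells
Generation 1: 13 live cells
000001000
000000111
000000001
001000110
000000010
100001110
Generation 2: 18 live cells
000001110
000000111
000000001
001000111
000001011
100001110
Generation 3: 21 live cells
000001111
000001111
000000001
001000111
000001011
100001111

Cell (0,7) at generation 3: 1 -> alive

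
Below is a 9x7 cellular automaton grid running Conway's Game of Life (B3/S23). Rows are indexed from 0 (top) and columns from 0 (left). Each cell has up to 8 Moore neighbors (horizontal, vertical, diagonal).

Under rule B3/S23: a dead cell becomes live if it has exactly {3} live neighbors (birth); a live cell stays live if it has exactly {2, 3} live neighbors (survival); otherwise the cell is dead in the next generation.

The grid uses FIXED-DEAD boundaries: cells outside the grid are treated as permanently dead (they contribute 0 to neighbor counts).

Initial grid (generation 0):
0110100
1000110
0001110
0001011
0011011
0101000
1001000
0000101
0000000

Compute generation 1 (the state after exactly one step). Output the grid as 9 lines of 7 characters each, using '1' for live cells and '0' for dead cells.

Answer: 0101110
0110000
0001000
0000000
0001011
0101000
0011100
0000000
0000000

Derivation:
Simulating step by step:
Generation 0 (given above): 22 live cells
Generation 1: 15 live cells
(generation 1 grid is the final answer)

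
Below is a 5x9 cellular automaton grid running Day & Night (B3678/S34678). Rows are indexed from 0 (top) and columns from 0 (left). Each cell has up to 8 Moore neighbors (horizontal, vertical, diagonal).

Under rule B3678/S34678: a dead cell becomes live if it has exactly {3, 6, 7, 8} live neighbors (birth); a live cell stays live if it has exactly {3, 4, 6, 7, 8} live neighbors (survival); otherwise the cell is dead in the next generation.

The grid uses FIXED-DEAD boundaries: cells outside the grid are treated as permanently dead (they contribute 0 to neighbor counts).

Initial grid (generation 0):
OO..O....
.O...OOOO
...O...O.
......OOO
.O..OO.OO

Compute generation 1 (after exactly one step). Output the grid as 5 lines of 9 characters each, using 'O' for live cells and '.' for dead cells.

Simulating step by step:
Generation 0 (given above): 18 live cells
Generation 1: 17 live cells
(generation 1 grid is the final answer)

Answer: .....OOO.
O.O.O.OO.
.....OOO.
....OOO.O
.......OO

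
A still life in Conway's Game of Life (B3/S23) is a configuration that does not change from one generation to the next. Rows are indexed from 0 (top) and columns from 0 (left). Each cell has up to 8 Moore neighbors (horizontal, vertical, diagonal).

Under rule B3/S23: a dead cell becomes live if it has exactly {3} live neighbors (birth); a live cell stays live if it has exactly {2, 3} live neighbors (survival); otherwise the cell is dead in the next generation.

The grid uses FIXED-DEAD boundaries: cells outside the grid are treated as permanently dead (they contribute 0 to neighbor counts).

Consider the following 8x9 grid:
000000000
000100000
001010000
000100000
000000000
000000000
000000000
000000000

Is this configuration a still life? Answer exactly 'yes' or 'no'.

Answer: yes

Derivation:
Compute generation 1 and compare to generation 0 (given above):
Generation 1:
000000000
000100000
001010000
000100000
000000000
000000000
000000000
000000000
The grids are IDENTICAL -> still life.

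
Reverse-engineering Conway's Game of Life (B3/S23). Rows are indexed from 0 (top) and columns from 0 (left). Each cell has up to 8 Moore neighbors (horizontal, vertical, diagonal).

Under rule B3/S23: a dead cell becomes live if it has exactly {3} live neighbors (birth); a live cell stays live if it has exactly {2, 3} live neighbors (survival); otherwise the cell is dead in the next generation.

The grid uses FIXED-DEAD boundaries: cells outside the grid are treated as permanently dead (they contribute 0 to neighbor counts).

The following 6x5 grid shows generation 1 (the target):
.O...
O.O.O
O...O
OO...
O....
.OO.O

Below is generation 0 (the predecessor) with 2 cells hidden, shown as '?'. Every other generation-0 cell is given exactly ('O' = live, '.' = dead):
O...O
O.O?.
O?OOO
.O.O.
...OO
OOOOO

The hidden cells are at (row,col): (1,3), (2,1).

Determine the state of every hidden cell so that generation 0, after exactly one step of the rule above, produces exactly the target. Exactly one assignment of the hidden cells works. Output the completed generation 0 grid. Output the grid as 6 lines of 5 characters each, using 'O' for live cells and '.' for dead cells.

Hidden generation-0 cells (in order): (1,3), (2,1).
A hidden cell only influences target cells in its own 3x3 neighborhood. Try each of the 2^2 = 4 assignments, step the completed generation 0 forward once under B3/S23, and compare with the target:
  (1,3)=. (2,1)=. -> step gives (3,0)='.' but target has 'O' -> reject
  (1,3)=. (2,1)=O -> step reproduces the target at every cell -> ACCEPT
  (1,3)=O (2,1)=. -> step gives (0,3)='O' but target has '.' -> reject
  (1,3)=O (2,1)=O -> step gives (0,3)='O' but target has '.' -> reject
Unique solution: (1,3)=dead, (2,1)=live.
Check: live-neighbor counts of every cell in the completed generation 0:
13120
36353
35542
33655
34654
12343
Applying B3/S23 to generation 0 with these counts gives:
.O...
O.O.O
O...O
OO...
O....
.OO.O
which matches the target exactly.

Answer: O...O
O.O..
OOOOO
.O.O.
...OO
OOOOO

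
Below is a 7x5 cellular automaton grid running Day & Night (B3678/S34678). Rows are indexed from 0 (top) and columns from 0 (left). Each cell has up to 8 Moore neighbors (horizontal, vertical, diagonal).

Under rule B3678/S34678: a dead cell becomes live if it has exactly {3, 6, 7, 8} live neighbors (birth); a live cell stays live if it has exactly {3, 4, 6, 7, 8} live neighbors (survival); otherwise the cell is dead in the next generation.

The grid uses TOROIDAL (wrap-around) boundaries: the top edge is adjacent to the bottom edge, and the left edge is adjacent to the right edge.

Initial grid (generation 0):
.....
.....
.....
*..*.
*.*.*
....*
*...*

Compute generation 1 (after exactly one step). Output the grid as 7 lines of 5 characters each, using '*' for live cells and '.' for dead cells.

Simulating step by step:
Generation 0 (given above): 8 live cells
Generation 1: 6 live cells
(generation 1 grid is the final answer)

Answer: .....
.....
.....
.*...
**..*
.*..*
.....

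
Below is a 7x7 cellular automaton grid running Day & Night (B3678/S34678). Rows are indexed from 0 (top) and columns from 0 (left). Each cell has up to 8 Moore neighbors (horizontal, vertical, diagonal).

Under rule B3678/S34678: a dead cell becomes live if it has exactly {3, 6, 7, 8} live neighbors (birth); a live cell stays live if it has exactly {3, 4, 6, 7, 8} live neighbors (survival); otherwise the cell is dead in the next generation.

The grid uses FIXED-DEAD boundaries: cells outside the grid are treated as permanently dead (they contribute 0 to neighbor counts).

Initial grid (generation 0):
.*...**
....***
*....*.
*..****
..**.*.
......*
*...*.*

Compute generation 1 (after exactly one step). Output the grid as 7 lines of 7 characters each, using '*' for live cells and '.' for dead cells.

Answer: ....***
....*.*
...***.
.***.**
...*.*.
...**..
.....*.

Derivation:
Simulating step by step:
Generation 0 (given above): 20 live cells
Generation 1: 18 live cells
(generation 1 grid is the final answer)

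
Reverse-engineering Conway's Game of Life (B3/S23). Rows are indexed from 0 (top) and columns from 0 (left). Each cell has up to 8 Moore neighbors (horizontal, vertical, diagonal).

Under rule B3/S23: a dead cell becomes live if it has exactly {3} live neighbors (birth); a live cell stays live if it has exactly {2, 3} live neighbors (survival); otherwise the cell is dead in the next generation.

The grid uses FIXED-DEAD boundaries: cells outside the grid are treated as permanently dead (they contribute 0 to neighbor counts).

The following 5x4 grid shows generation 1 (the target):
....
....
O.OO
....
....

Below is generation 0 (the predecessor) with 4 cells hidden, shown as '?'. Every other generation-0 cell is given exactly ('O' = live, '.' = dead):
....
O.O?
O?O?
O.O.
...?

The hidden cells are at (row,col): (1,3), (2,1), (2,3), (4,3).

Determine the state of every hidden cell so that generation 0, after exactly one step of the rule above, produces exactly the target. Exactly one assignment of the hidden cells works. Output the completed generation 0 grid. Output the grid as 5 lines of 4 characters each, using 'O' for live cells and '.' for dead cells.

Hidden generation-0 cells (in order): (1,3), (2,1), (2,3), (4,3).
A hidden cell only influences target cells in its own 3x3 neighborhood. Try each of the 2^4 = 16 assignments, step the completed generation 0 forward once under B3/S23, and compare with the target:
  (1,3)=. (2,1)=. (2,3)=. (4,3)=. -> step reproduces the target at every cell -> ACCEPT
  (1,3)=. (2,1)=. (2,3)=. (4,3)=O -> step gives (3,2)='O' but target has '.' -> reject
  (1,3)=. (2,1)=. (2,3)=O (4,3)=. -> step gives (1,2)='O' but target has '.' -> reject
  (1,3)=. (2,1)=. (2,3)=O (4,3)=O -> step gives (1,2)='O' but target has '.' -> reject
  (1,3)=. (2,1)=O (2,3)=. (4,3)=. -> step gives (1,0)='O' but target has '.' -> reject
  (1,3)=. (2,1)=O (2,3)=. (4,3)=O -> step gives (1,0)='O' but target has '.' -> reject
  (1,3)=. (2,1)=O (2,3)=O (4,3)=. -> step gives (1,0)='O' but target has '.' -> reject
  (1,3)=. (2,1)=O (2,3)=O (4,3)=O -> step gives (1,0)='O' but target has '.' -> reject
  (1,3)=O (2,1)=. (2,3)=. (4,3)=. -> step gives (1,2)='O' but target has '.' -> reject
  (1,3)=O (2,1)=. (2,3)=. (4,3)=O -> step gives (1,2)='O' but target has '.' -> reject
  (1,3)=O (2,1)=. (2,3)=O (4,3)=. -> step gives (1,2)='O' but target has '.' -> reject
  (1,3)=O (2,1)=. (2,3)=O (4,3)=O -> step gives (1,2)='O' but target has '.' -> reject
  (1,3)=O (2,1)=O (2,3)=. (4,3)=. -> step gives (1,0)='O' but target has '.' -> reject
  (1,3)=O (2,1)=O (2,3)=. (4,3)=O -> step gives (1,0)='O' but target has '.' -> reject
  (1,3)=O (2,1)=O (2,3)=O (4,3)=. -> step gives (1,0)='O' but target has '.' -> reject
  (1,3)=O (2,1)=O (2,3)=O (4,3)=O -> step gives (1,0)='O' but target has '.' -> reject
Unique solution: (1,3)=dead, (2,1)=dead, (2,3)=dead, (4,3)=dead.
Check: live-neighbor counts of every cell in the completed generation 0:
1211
1412
2623
1412
1211
Applying B3/S23 to generation 0 with these counts gives:
....
....
O.OO
....
....
which matches the target exactly.

Answer: ....
O.O.
O.O.
O.O.
....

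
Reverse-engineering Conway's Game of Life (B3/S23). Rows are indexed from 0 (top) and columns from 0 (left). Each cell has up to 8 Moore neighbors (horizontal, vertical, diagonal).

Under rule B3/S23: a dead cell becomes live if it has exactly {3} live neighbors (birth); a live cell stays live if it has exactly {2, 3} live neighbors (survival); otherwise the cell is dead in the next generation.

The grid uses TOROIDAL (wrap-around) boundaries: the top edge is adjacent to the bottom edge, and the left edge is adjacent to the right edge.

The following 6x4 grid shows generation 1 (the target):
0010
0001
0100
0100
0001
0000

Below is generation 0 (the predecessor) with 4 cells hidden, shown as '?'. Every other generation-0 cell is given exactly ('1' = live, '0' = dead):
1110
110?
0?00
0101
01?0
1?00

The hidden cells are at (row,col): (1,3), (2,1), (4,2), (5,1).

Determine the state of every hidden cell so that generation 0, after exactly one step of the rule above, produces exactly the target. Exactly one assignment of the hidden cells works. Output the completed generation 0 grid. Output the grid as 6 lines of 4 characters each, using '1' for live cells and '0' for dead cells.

Answer: 1110
1100
0100
0101
0110
1100

Derivation:
Hidden generation-0 cells (in order): (1,3), (2,1), (4,2), (5,1).
A hidden cell only influences target cells in its own 3x3 neighborhood. Try each of the 2^4 = 16 assignments, step the completed generation 0 forward once under B3/S23, and compare with the target:
  (1,3)=0 (2,1)=0 (4,2)=0 (5,1)=0 -> step gives (1,0)='1' but target has '0' -> reject
  (1,3)=0 (2,1)=0 (4,2)=0 (5,1)=1 -> step gives (1,0)='1' but target has '0' -> reject
  (1,3)=0 (2,1)=0 (4,2)=1 (5,1)=0 -> step gives (1,0)='1' but target has '0' -> reject
  (1,3)=0 (2,1)=0 (4,2)=1 (5,1)=1 -> step gives (1,0)='1' but target has '0' -> reject
  (1,3)=0 (2,1)=1 (4,2)=0 (5,1)=0 -> step gives (4,1)='1' but target has '0' -> reject
  (1,3)=0 (2,1)=1 (4,2)=0 (5,1)=1 -> step gives (4,1)='1' but target has '0' -> reject
  (1,3)=0 (2,1)=1 (4,2)=1 (5,1)=0 -> step gives (4,1)='1' but target has '0' -> reject
  (1,3)=0 (2,1)=1 (4,2)=1 (5,1)=1 -> step reproduces the target at every cell -> ACCEPT
  (1,3)=1 (2,1)=0 (4,2)=0 (5,1)=0 -> step gives (2,3)='1' but target has '0' -> reject
  (1,3)=1 (2,1)=0 (4,2)=0 (5,1)=1 -> step gives (0,2)='0' but target has '1' -> reject
  (1,3)=1 (2,1)=0 (4,2)=1 (5,1)=0 -> step gives (2,3)='1' but target has '0' -> reject
  (1,3)=1 (2,1)=0 (4,2)=1 (5,1)=1 -> step gives (0,2)='0' but target has '1' -> reject
  (1,3)=1 (2,1)=1 (4,2)=0 (5,1)=0 -> step gives (2,3)='1' but target has '0' -> reject
  (1,3)=1 (2,1)=1 (4,2)=0 (5,1)=1 -> step gives (0,2)='0' but target has '1' -> reject
  (1,3)=1 (2,1)=1 (4,2)=1 (5,1)=0 -> step gives (2,3)='1' but target has '0' -> reject
  (1,3)=1 (2,1)=1 (4,2)=1 (5,1)=1 -> step gives (0,2)='0' but target has '1' -> reject
Unique solution: (1,3)=dead, (2,1)=live, (4,2)=live, (5,1)=live.
Check: live-neighbor counts of every cell in the completed generation 0:
5634
4543
5342
4351
5443
4654
Applying B3/S23 to generation 0 with these counts gives:
0010
0001
0100
0100
0001
0000
which matches the target exactly.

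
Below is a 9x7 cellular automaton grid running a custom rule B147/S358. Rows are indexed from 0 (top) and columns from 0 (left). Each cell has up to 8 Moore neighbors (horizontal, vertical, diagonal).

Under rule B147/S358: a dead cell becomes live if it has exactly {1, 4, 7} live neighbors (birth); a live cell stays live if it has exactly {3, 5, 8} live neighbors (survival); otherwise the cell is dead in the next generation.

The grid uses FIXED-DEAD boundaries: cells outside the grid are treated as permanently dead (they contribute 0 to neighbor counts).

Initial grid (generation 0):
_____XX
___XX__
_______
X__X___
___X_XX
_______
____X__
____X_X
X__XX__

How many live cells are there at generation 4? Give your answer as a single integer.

Answer: 17

Derivation:
Simulating step by step:
Generation 0 (given above): 15 live cells
Generation 1: 19 live cells
__X____
__X____
XX___X_
_X_____
XX_____
__X____
______X
XXXXXX_
_XX___X
Generation 2: 22 live cells
_______
_X__XXX
_X_XX_X
____XXX
_X_X___
___X_XX
_XXX___
___X_X_
___X___
Generation 3: 21 live cells
XXXX___
____X__
___XX__
__XX___
X_____X
___XX__
X__X___
X__XX_X
_____XX
Generation 4: 17 live cells
_____X_
__X_X__
_X__X__
X__X__X
___X___
______X
______X
____XX_
XXX__X_
Population at generation 4: 17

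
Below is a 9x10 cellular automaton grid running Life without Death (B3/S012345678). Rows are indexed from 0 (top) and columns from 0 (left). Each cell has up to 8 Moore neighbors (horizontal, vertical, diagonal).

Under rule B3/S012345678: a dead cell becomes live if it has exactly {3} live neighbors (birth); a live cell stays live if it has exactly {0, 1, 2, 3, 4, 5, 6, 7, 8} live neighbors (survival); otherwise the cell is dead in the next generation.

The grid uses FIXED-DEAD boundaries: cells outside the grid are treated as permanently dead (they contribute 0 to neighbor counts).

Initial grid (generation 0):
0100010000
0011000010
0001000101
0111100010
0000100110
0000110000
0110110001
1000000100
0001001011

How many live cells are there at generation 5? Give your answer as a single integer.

Answer: 64

Derivation:
Simulating step by step:
Generation 0 (given above): 29 live cells
Generation 1: 46 live cells
0110010000
0011100010
0101000101
0111100011
0010100110
0000111010
0111111001
1111111101
0001001111
Generation 2: 53 live cells
0110110000
0011100010
0101000101
0111100011
0110101110
0100111011
1111111001
1111111101
0101001111
Generation 3: 59 live cells
0110110000
0011110010
0101000101
1111111011
1110101110
0100111011
1111111001
1111111101
1101001111
Generation 4: 61 live cells
0110110000
0011111010
1101000101
1111111011
1110101110
0100111011
1111111001
1111111101
1101001111
Generation 5: 64 live cells
0110111000
1011111110
1101000101
1111111011
1110101110
0100111011
1111111001
1111111101
1101001111
Population at generation 5: 64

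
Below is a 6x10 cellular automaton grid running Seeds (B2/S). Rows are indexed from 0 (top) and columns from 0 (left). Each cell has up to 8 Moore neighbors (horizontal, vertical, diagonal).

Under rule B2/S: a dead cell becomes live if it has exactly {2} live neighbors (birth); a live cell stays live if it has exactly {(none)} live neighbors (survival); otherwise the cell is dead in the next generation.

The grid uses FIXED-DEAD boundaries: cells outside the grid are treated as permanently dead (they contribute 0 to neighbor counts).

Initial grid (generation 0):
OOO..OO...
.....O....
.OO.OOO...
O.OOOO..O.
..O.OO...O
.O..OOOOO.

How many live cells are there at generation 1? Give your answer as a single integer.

Simulating step by step:
Generation 0 (given above): 27 live cells
Generation 1: 9 live cells
....O.....
.......O..
O......O..
.......O.O
O.........
..O......O
Population at generation 1: 9

Answer: 9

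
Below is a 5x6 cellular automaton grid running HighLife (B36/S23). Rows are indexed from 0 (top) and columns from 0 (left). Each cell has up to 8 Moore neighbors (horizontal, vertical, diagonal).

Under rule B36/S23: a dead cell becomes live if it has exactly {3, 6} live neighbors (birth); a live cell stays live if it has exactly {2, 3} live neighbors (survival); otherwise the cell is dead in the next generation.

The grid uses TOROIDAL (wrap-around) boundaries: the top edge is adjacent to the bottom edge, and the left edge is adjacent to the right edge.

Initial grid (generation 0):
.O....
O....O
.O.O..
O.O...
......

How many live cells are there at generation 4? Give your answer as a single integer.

Simulating step by step:
Generation 0 (given above): 7 live cells
Generation 1: 10 live cells
O.....
OOO...
.OO..O
.OO...
.O....
Generation 2: 8 live cells
O.O...
..O..O
...O..
......
OOO...
Generation 3: 12 live cells
OOOO.O
.OOO..
......
.OO...
O.O...
Generation 4: 8 live cells
....OO
...OO.
...O..
.OO...
.....O
Population at generation 4: 8

Answer: 8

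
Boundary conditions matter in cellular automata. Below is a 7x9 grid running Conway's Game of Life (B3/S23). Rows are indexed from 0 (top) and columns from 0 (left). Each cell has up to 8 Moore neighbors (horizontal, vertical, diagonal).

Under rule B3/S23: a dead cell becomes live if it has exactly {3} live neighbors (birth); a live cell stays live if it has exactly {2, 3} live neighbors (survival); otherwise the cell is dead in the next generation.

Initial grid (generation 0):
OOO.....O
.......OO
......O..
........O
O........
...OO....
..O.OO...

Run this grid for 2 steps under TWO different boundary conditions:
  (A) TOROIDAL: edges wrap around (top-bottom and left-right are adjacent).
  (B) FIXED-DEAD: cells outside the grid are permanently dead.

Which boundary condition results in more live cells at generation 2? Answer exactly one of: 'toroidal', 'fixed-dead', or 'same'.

Under TOROIDAL boundary, generation 2:
...OO.OO.
.O.......
O......OO
.........
....O....
...O.O...
O....OO..
Population = 14

Under FIXED-DEAD boundary, generation 2:
.......OO
.........
.......OO
.........
....O....
...O.O...
...O.O...
Population = 9

Comparison: toroidal=14, fixed-dead=9 -> toroidal

Answer: toroidal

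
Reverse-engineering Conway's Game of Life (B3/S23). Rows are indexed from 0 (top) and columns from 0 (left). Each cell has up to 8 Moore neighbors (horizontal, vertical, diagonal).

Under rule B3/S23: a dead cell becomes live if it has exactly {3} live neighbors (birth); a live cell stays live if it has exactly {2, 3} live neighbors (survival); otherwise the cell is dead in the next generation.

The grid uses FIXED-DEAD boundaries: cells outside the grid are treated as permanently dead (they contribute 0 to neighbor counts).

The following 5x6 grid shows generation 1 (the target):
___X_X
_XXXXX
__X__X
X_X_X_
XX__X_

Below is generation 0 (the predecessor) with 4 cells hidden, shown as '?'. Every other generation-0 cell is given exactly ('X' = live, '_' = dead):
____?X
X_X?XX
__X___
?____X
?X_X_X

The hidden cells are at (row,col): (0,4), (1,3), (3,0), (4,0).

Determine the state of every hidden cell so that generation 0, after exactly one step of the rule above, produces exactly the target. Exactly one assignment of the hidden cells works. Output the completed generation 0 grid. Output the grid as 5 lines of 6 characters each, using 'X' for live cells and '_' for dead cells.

Hidden generation-0 cells (in order): (0,4), (1,3), (3,0), (4,0).
A hidden cell only influences target cells in its own 3x3 neighborhood. Try each of the 2^4 = 16 assignments, step the completed generation 0 forward once under B3/S23, and compare with the target:
  (0,4)=_ (1,3)=_ (3,0)=_ (4,0)=_ -> step gives (0,3)='_' but target has 'X' -> reject
  (0,4)=_ (1,3)=_ (3,0)=_ (4,0)=X -> step gives (0,3)='_' but target has 'X' -> reject
  (0,4)=_ (1,3)=_ (3,0)=X (4,0)=_ -> step gives (0,3)='_' but target has 'X' -> reject
  (0,4)=_ (1,3)=_ (3,0)=X (4,0)=X -> step gives (0,3)='_' but target has 'X' -> reject
  (0,4)=_ (1,3)=X (3,0)=_ (4,0)=_ -> step gives (2,1)='X' but target has '_' -> reject
  (0,4)=_ (1,3)=X (3,0)=_ (4,0)=X -> step gives (2,1)='X' but target has '_' -> reject
  (0,4)=_ (1,3)=X (3,0)=X (4,0)=_ -> step gives (3,0)='_' but target has 'X' -> reject
  (0,4)=_ (1,3)=X (3,0)=X (4,0)=X -> step reproduces the target at every cell -> ACCEPT
  (0,4)=X (1,3)=_ (3,0)=_ (4,0)=_ -> step gives (0,4)='X' but target has '_' -> reject
  (0,4)=X (1,3)=_ (3,0)=_ (4,0)=X -> step gives (0,4)='X' but target has '_' -> reject
  (0,4)=X (1,3)=_ (3,0)=X (4,0)=_ -> step gives (0,4)='X' but target has '_' -> reject
  (0,4)=X (1,3)=_ (3,0)=X (4,0)=X -> step gives (0,4)='X' but target has '_' -> reject
  (0,4)=X (1,3)=X (3,0)=_ (4,0)=_ -> step gives (0,3)='_' but target has 'X' -> reject
  (0,4)=X (1,3)=X (3,0)=_ (4,0)=X -> step gives (0,3)='_' but target has 'X' -> reject
  (0,4)=X (1,3)=X (3,0)=X (4,0)=_ -> step gives (0,3)='_' but target has 'X' -> reject
  (0,4)=X (1,3)=X (3,0)=X (4,0)=X -> step gives (0,3)='_' but target has 'X' -> reject
Unique solution: (0,4)=dead, (1,3)=live, (3,0)=live, (4,0)=live.
Check: live-neighbor counts of every cell in the completed generation 0:
122342
032332
242443
243231
222031
Applying B3/S23 to generation 0 with these counts gives:
___X_X
_XXXXX
__X__X
X_X_X_
XX__X_
which matches the target exactly.

Answer: _____X
X_XXXX
__X___
X____X
XX_X_X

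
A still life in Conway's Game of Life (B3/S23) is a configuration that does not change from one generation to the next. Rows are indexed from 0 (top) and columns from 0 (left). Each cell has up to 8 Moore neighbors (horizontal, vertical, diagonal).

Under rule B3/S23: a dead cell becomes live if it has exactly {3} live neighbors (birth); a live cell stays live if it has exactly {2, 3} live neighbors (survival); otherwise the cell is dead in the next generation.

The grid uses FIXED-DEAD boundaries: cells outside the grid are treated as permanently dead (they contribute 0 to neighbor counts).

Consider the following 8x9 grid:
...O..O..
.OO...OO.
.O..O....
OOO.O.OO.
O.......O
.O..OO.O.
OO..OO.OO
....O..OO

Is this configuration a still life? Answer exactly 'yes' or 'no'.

Compute generation 1 and compare to generation 0 (given above):
Generation 1:
..O...OO.
.OOO.OOO.
.........
O.OO.O.O.
O.OOO...O
.O..OO.O.
OO.O.....
....OOOOO
Cell (0,2) differs: gen0=0 vs gen1=1 -> NOT a still life.

Answer: no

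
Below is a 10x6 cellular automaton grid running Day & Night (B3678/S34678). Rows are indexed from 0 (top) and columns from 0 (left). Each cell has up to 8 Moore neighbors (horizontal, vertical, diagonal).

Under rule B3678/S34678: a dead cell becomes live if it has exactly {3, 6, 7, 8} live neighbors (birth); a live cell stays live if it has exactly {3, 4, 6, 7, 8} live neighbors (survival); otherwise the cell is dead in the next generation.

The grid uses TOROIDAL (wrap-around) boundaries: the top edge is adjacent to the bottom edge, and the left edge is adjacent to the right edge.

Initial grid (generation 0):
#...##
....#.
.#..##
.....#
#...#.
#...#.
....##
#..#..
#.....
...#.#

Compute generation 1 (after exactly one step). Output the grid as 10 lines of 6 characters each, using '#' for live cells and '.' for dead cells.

Simulating step by step:
Generation 0 (given above): 19 live cells
Generation 1: 21 live cells
(generation 1 grid is the final answer)

Answer: ...###
...###
#...##
.....#
......
...###
#..###
....#.
....##
.....#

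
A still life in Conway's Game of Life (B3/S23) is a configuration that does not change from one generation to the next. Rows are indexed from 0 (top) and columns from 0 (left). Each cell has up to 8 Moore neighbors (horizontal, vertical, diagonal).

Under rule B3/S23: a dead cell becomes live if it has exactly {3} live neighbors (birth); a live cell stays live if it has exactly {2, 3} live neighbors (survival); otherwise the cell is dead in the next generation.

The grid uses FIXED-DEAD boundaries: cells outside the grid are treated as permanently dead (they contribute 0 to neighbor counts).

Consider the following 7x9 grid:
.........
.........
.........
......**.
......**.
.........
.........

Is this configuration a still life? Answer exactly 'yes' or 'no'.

Answer: yes

Derivation:
Compute generation 1 and compare to generation 0 (given above):
Generation 1:
.........
.........
.........
......**.
......**.
.........
.........
The grids are IDENTICAL -> still life.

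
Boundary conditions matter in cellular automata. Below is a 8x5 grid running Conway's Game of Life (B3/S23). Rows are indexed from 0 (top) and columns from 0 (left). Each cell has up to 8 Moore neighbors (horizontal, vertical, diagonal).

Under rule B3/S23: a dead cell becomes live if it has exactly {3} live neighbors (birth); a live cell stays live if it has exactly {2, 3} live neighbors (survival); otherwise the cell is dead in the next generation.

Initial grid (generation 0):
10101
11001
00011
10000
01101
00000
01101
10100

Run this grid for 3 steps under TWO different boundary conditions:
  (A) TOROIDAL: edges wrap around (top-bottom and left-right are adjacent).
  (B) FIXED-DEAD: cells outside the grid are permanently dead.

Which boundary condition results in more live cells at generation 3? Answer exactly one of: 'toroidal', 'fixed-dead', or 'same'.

Answer: toroidal

Derivation:
Under TOROIDAL boundary, generation 3:
00110
00011
00111
00011
10011
10001
00110
01000
Population = 17

Under FIXED-DEAD boundary, generation 3:
00010
00001
00011
00010
01100
11000
11000
00000
Population = 11

Comparison: toroidal=17, fixed-dead=11 -> toroidal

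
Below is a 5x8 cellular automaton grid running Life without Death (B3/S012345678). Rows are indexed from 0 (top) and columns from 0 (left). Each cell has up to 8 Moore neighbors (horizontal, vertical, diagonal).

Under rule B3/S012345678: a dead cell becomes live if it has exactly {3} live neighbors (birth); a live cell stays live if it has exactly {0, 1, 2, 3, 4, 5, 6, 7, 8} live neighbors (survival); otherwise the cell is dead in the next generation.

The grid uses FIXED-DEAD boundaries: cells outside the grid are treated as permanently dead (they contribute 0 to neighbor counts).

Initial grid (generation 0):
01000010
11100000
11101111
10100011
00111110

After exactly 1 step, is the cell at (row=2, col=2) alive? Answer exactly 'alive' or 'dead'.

Answer: alive

Derivation:
Simulating step by step:
Generation 0 (given above): 21 live cells
Generation 1: 27 live cells
11100010
11110001
11101111
10100011
01111111

Cell (2,2) at generation 1: 1 -> alive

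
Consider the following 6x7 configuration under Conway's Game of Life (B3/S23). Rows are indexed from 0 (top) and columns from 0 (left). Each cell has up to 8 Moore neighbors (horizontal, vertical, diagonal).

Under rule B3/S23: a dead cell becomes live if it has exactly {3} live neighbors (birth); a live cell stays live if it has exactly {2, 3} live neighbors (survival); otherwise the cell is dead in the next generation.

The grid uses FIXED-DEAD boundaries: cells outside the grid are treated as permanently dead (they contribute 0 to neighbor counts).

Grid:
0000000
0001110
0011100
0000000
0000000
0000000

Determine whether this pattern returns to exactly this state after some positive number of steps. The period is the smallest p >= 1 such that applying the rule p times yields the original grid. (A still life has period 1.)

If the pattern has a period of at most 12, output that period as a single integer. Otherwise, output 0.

Answer: 2

Derivation:
Simulating and comparing each generation to the original:
Gen 0 (original, given above): 6 live cells
Gen 1: 6 live cells, differs from original
Gen 2: 6 live cells, MATCHES original -> period = 2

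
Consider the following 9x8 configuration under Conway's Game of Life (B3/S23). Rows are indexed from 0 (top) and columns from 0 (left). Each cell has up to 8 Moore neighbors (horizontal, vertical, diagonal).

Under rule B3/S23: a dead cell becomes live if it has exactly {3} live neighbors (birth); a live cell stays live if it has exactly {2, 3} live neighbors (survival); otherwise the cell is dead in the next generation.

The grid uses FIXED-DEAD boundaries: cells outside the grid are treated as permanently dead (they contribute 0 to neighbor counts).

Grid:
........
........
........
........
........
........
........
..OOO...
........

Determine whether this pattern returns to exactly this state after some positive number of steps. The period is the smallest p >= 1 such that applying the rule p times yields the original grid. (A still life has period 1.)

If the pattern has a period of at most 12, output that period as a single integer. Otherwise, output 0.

Simulating and comparing each generation to the original:
Gen 0 (original, given above): 3 live cells
Gen 1: 3 live cells, differs from original
Gen 2: 3 live cells, MATCHES original -> period = 2

Answer: 2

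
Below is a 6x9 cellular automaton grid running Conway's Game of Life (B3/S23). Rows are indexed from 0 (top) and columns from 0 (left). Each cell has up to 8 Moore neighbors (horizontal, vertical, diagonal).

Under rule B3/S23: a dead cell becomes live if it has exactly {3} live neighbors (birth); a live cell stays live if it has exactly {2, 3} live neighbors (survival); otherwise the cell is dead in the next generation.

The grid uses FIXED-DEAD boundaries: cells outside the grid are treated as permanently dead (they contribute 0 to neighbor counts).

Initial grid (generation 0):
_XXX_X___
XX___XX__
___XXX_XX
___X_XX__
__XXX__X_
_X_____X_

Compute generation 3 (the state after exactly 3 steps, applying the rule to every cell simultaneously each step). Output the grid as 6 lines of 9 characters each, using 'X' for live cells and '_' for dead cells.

Simulating step by step:
Generation 0 (given above): 22 live cells
Generation 1: 20 live cells
XXX_XXX__
XX_____X_
__XX___X_
________X
__XXXX_X_
__XX_____
Generation 2: 18 live cells
X_X__XX__
X___XX_X_
_XX____XX
______XXX
__X_X____
__X______
Generation 3: 21 live cells
(generation 3 grid is the final answer)

Answer: _X__XXX__
X_XXXX_XX
_X___X___
_XXX__X_X
___X___X_
___X_____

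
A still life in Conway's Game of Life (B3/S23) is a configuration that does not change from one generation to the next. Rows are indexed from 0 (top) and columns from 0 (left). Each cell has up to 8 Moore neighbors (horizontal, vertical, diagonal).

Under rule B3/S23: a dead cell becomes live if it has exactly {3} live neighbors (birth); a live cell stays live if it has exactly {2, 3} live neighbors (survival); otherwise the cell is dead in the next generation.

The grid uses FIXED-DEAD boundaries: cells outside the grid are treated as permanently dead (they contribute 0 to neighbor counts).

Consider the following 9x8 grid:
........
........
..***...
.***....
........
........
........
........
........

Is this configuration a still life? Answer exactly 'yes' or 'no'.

Compute generation 1 and compare to generation 0 (given above):
Generation 1:
........
...*....
.*..*...
.*..*...
..*.....
........
........
........
........
Cell (1,3) differs: gen0=0 vs gen1=1 -> NOT a still life.

Answer: no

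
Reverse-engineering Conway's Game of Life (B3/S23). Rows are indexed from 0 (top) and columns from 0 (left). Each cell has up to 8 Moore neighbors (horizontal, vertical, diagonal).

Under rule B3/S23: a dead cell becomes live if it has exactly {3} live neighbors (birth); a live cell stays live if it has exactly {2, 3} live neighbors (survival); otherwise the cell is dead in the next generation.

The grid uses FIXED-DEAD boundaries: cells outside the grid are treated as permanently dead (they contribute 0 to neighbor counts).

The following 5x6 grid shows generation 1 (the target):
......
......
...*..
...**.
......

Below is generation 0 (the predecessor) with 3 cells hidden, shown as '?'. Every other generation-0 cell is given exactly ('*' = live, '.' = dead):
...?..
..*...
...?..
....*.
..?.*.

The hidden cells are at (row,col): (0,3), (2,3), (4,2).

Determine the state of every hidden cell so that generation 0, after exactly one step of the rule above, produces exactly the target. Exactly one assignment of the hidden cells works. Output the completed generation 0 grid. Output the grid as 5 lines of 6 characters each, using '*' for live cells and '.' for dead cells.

Answer: ......
..*...
...*..
....*.
....*.

Derivation:
Hidden generation-0 cells (in order): (0,3), (2,3), (4,2).
A hidden cell only influences target cells in its own 3x3 neighborhood. Try each of the 2^3 = 8 assignments, step the completed generation 0 forward once under B3/S23, and compare with the target:
  (0,3)=. (2,3)=. (4,2)=. -> step gives (2,3)='.' but target has '*' -> reject
  (0,3)=. (2,3)=. (4,2)=* -> step gives (2,3)='.' but target has '*' -> reject
  (0,3)=. (2,3)=* (4,2)=. -> step reproduces the target at every cell -> ACCEPT
  (0,3)=. (2,3)=* (4,2)=* -> step gives (3,3)='.' but target has '*' -> reject
  (0,3)=* (2,3)=. (4,2)=. -> step gives (2,3)='.' but target has '*' -> reject
  (0,3)=* (2,3)=. (4,2)=* -> step gives (2,3)='.' but target has '*' -> reject
  (0,3)=* (2,3)=* (4,2)=. -> step gives (1,2)='*' but target has '.' -> reject
  (0,3)=* (2,3)=* (4,2)=* -> step gives (1,2)='*' but target has '.' -> reject
Unique solution: (0,3)=dead, (2,3)=live, (4,2)=dead.
Check: live-neighbor counts of every cell in the completed generation 0:
011100
011210
012221
001322
000212
Applying B3/S23 to generation 0 with these counts gives:
......
......
...*..
...**.
......
which matches the target exactly.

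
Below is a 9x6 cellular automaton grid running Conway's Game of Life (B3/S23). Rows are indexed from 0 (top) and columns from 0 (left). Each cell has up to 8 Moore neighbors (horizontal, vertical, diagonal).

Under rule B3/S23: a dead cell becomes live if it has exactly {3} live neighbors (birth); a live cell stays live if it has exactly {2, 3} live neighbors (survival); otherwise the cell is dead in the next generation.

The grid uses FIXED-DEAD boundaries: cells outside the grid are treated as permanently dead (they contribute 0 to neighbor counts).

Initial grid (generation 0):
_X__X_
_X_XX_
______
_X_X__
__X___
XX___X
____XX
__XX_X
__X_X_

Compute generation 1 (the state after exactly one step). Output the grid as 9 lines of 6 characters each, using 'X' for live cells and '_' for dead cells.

Answer: __XXX_
__XXX_
___XX_
__X___
X_X___
_X__XX
_XXX_X
__X__X
__X_X_

Derivation:
Simulating step by step:
Generation 0 (given above): 18 live cells
Generation 1: 22 live cells
(generation 1 grid is the final answer)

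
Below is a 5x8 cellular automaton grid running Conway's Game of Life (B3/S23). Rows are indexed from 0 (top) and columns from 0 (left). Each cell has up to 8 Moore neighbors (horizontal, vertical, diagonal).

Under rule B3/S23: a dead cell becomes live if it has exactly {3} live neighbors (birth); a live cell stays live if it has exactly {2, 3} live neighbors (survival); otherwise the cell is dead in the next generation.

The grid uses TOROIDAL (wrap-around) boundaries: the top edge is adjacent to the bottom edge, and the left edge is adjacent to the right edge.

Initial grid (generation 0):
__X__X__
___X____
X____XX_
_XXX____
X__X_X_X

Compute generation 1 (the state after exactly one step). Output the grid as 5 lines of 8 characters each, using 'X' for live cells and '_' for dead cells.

Simulating step by step:
Generation 0 (given above): 13 live cells
Generation 1: 16 live cells
(generation 1 grid is the final answer)

Answer: __XX__X_
____XXX_
_X_XX___
_XXX_X__
X__X__X_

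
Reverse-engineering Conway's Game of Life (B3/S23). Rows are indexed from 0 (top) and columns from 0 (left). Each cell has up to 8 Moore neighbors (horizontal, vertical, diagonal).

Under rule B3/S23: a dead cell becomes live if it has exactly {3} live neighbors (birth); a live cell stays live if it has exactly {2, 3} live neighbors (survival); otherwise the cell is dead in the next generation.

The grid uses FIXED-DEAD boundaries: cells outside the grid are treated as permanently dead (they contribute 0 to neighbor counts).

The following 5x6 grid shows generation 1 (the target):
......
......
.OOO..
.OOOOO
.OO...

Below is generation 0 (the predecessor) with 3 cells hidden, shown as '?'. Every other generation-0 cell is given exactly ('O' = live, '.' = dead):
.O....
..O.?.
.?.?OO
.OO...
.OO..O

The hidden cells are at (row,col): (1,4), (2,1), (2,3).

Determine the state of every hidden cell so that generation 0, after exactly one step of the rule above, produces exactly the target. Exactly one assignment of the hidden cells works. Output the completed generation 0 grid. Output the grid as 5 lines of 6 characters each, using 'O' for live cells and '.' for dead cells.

Answer: .O....
..O...
....OO
.OO...
.OO..O

Derivation:
Hidden generation-0 cells (in order): (1,4), (2,1), (2,3).
A hidden cell only influences target cells in its own 3x3 neighborhood. Try each of the 2^3 = 8 assignments, step the completed generation 0 forward once under B3/S23, and compare with the target:
  (1,4)=. (2,1)=. (2,3)=. -> step reproduces the target at every cell -> ACCEPT
  (1,4)=. (2,1)=. (2,3)=O -> step gives (1,2)='O' but target has '.' -> reject
  (1,4)=. (2,1)=O (2,3)=. -> step gives (1,1)='O' but target has '.' -> reject
  (1,4)=. (2,1)=O (2,3)=O -> step gives (1,1)='O' but target has '.' -> reject
  (1,4)=O (2,1)=. (2,3)=. -> step gives (1,3)='O' but target has '.' -> reject
  (1,4)=O (2,1)=. (2,3)=O -> step gives (1,2)='O' but target has '.' -> reject
  (1,4)=O (2,1)=O (2,3)=. -> step gives (1,1)='O' but target has '.' -> reject
  (1,4)=O (2,1)=O (2,3)=O -> step gives (1,1)='O' but target has '.' -> reject
Unique solution: (1,4)=dead, (2,1)=dead, (2,3)=dead.
Check: live-neighbor counts of every cell in the completed generation 0:
112100
121222
133311
233333
233210
Applying B3/S23 to generation 0 with these counts gives:
......
......
.OOO..
.OOOOO
.OO...
which matches the target exactly.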